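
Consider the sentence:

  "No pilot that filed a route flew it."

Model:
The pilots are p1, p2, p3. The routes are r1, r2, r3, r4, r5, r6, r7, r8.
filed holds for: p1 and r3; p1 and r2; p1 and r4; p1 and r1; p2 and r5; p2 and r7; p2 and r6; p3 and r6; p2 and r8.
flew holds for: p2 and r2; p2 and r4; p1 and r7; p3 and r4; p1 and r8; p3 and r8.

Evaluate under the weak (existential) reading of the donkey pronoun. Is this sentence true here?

True

"it" takes "a route" as antecedent — a donkey pronoun bound across the clause boundary.
Truth condition: for no (p,r) with filed(p,r) does flew(p,r) hold.
Restrictor pairs — does the scope hold? (p1,r1):fails  (p1,r2):fails  (p1,r3):fails  (p1,r4):fails  (p2,r5):fails  (p2,r6):fails  (p2,r7):fails  (p2,r8):fails  (p3,r6):fails
Scope holds for no restrictor pair, so the sentence is true.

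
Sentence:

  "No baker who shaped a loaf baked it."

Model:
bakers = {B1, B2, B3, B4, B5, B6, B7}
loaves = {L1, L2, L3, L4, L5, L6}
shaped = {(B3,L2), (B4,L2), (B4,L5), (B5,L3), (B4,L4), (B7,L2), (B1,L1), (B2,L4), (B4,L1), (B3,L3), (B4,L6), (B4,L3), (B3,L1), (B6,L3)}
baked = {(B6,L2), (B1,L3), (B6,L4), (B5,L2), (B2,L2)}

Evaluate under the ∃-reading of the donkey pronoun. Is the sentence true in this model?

True

"it" takes "a loaf" as antecedent — a donkey pronoun bound across the clause boundary.
Truth condition: for no (b,l) with shaped(b,l) does baked(b,l) hold.
Restrictor pairs — does the scope hold? (B1,L1):fails  (B2,L4):fails  (B3,L1):fails  (B3,L2):fails  (B3,L3):fails  (B4,L1):fails  (B4,L2):fails  (B4,L3):fails  (B4,L4):fails  (B4,L5):fails  (B4,L6):fails  (B5,L3):fails  (B6,L3):fails  (B7,L2):fails
Scope holds for no restrictor pair, so the sentence is true.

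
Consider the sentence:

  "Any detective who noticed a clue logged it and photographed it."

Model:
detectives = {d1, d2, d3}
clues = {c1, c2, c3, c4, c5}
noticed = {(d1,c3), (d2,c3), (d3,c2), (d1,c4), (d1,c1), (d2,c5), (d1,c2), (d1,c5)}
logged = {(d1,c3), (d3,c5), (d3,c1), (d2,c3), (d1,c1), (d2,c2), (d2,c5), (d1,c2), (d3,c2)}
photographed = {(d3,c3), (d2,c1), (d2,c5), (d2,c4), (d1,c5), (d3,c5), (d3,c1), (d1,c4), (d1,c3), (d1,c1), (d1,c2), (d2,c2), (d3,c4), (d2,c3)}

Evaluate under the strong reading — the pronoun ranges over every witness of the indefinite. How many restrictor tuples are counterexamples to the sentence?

"it" takes "a clue" as antecedent — a donkey pronoun bound across the clause boundary.
Strong reading: for every (d,c) with noticed(d,c), logged(d,c) ∧ photographed(d,c).
Restrictor pairs: (d1,c1) ✓  (d1,c2) ✓  (d1,c3) ✓  (d1,c4) ✗  (d1,c5) ✗  (d2,c3) ✓  (d2,c5) ✓  (d3,c2) ✗
Counterexamples (restrictor pairs failing the scope): 3.

3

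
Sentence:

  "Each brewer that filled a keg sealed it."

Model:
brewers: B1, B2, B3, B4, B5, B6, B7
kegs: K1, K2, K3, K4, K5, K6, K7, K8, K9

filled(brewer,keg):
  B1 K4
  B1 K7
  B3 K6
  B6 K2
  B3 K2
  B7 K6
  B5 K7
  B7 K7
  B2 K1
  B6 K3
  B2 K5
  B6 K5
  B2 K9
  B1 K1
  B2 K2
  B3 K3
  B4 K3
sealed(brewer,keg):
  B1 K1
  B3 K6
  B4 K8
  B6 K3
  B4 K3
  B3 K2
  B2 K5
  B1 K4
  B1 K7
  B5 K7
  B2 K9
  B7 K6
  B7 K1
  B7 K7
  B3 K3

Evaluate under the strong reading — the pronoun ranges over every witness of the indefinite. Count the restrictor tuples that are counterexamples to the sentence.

"it" takes "a keg" as antecedent — a donkey pronoun bound across the clause boundary.
Strong reading: for every (b,k) with filled(b,k), sealed(b,k).
Restrictor pairs: (B1,K1) ✓  (B1,K4) ✓  (B1,K7) ✓  (B2,K1) ✗  (B2,K2) ✗  (B2,K5) ✓  (B2,K9) ✓  (B3,K2) ✓  (B3,K3) ✓  (B3,K6) ✓  (B4,K3) ✓  (B5,K7) ✓  (B6,K2) ✗  (B6,K3) ✓  (B6,K5) ✗  (B7,K6) ✓  (B7,K7) ✓
Counterexamples (restrictor pairs failing the scope): 4.

4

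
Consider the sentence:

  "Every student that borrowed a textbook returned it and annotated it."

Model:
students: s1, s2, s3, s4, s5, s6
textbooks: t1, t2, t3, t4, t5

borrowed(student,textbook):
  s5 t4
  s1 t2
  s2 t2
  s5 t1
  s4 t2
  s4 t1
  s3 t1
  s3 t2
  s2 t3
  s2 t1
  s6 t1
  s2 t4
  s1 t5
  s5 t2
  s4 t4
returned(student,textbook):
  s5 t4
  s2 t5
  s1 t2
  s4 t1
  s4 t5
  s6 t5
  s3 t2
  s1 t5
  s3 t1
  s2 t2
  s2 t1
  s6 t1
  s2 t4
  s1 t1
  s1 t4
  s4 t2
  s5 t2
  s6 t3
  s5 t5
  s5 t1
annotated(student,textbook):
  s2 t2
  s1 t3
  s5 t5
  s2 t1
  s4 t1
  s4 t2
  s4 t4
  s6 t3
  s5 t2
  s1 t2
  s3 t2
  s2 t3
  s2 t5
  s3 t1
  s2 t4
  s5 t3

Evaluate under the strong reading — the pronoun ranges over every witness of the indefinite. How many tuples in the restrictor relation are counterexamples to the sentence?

6

"it" takes "a textbook" as antecedent — a donkey pronoun bound across the clause boundary.
Strong reading: for every (s,t) with borrowed(s,t), returned(s,t) ∧ annotated(s,t).
Restrictor pairs: (s1,t2) ✓  (s1,t5) ✗  (s2,t1) ✓  (s2,t2) ✓  (s2,t3) ✗  (s2,t4) ✓  (s3,t1) ✓  (s3,t2) ✓  (s4,t1) ✓  (s4,t2) ✓  (s4,t4) ✗  (s5,t1) ✗  (s5,t2) ✓  (s5,t4) ✗  (s6,t1) ✗
Counterexamples (restrictor pairs failing the scope): 6.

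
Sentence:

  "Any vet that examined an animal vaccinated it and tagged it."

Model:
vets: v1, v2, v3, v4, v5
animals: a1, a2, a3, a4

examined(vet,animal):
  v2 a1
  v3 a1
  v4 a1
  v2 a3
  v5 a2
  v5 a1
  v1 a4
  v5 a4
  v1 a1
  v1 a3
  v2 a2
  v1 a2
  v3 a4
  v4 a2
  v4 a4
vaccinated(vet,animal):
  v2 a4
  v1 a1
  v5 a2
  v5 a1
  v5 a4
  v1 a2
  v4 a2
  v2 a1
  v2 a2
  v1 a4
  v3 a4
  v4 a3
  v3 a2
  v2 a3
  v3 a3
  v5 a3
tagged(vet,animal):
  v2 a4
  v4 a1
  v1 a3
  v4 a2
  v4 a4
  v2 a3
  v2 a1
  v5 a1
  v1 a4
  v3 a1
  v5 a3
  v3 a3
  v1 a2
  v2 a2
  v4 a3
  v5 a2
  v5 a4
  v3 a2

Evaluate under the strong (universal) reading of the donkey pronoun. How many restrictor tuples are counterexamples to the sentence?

"it" takes "an animal" as antecedent — a donkey pronoun bound across the clause boundary.
Strong reading: for every (v,a) with examined(v,a), vaccinated(v,a) ∧ tagged(v,a).
Restrictor pairs: (v1,a1) ✗  (v1,a2) ✓  (v1,a3) ✗  (v1,a4) ✓  (v2,a1) ✓  (v2,a2) ✓  (v2,a3) ✓  (v3,a1) ✗  (v3,a4) ✗  (v4,a1) ✗  (v4,a2) ✓  (v4,a4) ✗  (v5,a1) ✓  (v5,a2) ✓  (v5,a4) ✓
Counterexamples (restrictor pairs failing the scope): 6.

6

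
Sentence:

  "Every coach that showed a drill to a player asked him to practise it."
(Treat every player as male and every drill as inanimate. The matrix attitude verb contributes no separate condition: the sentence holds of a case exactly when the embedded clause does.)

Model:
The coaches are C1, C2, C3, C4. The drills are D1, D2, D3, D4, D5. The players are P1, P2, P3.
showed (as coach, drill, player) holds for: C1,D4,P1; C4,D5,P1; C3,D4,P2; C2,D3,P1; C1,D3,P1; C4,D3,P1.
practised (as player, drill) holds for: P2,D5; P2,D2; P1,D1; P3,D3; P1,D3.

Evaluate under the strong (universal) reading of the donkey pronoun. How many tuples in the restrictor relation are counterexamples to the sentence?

3

"him" takes "a player" as antecedent and "it" takes "a drill"; both are donkey pronouns co-varying with the restrictor.
Strong reading: for every (c,d,p) with showed(c,d,p), practised(p,d).
Restrictor triples: (C1,D3,P1)→practised(P1,D3) ✓  (C1,D4,P1)→practised(P1,D4) ✗  (C2,D3,P1)→practised(P1,D3) ✓  (C3,D4,P2)→practised(P2,D4) ✗  (C4,D3,P1)→practised(P1,D3) ✓  (C4,D5,P1)→practised(P1,D5) ✗
Counterexamples (restrictor triples failing the scope): 3.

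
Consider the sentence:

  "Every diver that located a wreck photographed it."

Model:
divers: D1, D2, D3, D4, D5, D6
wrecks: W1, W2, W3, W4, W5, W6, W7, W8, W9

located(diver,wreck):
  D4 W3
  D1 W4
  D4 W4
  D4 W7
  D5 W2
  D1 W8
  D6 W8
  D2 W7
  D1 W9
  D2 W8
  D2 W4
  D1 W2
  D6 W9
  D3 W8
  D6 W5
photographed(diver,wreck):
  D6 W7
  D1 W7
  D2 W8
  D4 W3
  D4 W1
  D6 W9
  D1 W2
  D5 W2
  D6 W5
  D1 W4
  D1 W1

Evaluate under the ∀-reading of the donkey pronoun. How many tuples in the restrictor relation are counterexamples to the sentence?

"it" takes "a wreck" as antecedent — a donkey pronoun bound across the clause boundary.
Strong reading: for every (d,w) with located(d,w), photographed(d,w).
Restrictor pairs: (D1,W2) ✓  (D1,W4) ✓  (D1,W8) ✗  (D1,W9) ✗  (D2,W4) ✗  (D2,W7) ✗  (D2,W8) ✓  (D3,W8) ✗  (D4,W3) ✓  (D4,W4) ✗  (D4,W7) ✗  (D5,W2) ✓  (D6,W5) ✓  (D6,W8) ✗  (D6,W9) ✓
Counterexamples (restrictor pairs failing the scope): 8.

8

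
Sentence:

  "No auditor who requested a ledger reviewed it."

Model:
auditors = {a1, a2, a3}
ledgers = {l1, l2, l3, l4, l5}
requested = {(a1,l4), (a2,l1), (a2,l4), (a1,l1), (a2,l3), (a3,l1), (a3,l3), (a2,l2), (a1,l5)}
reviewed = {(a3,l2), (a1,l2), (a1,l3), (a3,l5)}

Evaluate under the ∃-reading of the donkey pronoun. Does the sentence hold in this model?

"it" takes "a ledger" as antecedent — a donkey pronoun bound across the clause boundary.
Truth condition: for no (a,l) with requested(a,l) does reviewed(a,l) hold.
Restrictor pairs — does the scope hold? (a1,l1):fails  (a1,l4):fails  (a1,l5):fails  (a2,l1):fails  (a2,l2):fails  (a2,l3):fails  (a2,l4):fails  (a3,l1):fails  (a3,l3):fails
Scope holds for no restrictor pair, so the sentence is true.

True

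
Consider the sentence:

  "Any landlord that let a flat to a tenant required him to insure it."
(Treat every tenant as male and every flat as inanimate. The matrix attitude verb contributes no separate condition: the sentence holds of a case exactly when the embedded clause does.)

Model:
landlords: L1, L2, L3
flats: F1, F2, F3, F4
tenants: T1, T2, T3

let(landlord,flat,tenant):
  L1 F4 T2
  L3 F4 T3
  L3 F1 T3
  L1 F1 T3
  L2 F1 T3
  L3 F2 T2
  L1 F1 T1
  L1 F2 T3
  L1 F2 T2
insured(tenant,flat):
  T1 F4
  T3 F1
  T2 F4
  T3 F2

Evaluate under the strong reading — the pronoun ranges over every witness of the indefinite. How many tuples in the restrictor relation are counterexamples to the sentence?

"him" takes "a tenant" as antecedent and "it" takes "a flat"; both are donkey pronouns co-varying with the restrictor.
Strong reading: for every (l,f,t) with let(l,f,t), insured(t,f).
Restrictor triples: (L1,F1,T1)→insured(T1,F1) ✗  (L1,F1,T3)→insured(T3,F1) ✓  (L1,F2,T2)→insured(T2,F2) ✗  (L1,F2,T3)→insured(T3,F2) ✓  (L1,F4,T2)→insured(T2,F4) ✓  (L2,F1,T3)→insured(T3,F1) ✓  (L3,F1,T3)→insured(T3,F1) ✓  (L3,F2,T2)→insured(T2,F2) ✗  (L3,F4,T3)→insured(T3,F4) ✗
Counterexamples (restrictor triples failing the scope): 4.

4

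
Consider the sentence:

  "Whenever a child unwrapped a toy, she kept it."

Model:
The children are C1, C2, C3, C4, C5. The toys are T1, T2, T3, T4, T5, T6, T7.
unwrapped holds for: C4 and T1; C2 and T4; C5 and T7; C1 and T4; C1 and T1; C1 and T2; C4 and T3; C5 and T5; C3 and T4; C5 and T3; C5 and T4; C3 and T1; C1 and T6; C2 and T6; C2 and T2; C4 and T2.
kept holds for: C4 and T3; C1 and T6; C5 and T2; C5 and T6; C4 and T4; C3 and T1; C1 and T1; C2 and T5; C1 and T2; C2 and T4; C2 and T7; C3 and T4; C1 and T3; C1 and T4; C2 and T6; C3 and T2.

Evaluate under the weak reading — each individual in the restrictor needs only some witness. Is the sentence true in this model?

"it" takes "a toy" as antecedent — a donkey pronoun bound across the clause boundary.
Weak reading: every child c with some unwrapped-toy has at least one unwrapped-toy t such that kept(c,t).
Per child: C1:✓  C2:✓  C3:✓  C4:✓  C5:✗
C5 has no witness among its unwrapped-toys.

False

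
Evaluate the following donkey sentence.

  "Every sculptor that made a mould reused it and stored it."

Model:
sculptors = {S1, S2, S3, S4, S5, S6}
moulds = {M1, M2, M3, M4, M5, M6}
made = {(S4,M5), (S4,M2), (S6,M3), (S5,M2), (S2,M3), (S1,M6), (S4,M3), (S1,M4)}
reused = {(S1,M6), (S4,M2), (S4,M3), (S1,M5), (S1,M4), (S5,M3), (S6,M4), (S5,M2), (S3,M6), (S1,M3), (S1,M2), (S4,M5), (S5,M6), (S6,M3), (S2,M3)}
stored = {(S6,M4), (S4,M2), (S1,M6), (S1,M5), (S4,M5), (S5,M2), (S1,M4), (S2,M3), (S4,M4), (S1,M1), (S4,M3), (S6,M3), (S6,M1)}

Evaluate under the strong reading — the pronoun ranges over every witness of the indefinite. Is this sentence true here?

True

"it" takes "a mould" as antecedent — a donkey pronoun bound across the clause boundary.
Strong reading: for every (s,m) with made(s,m), reused(s,m) ∧ stored(s,m).
Restrictor pairs: (S1,M4) ✓  (S1,M6) ✓  (S2,M3) ✓  (S4,M2) ✓  (S4,M3) ✓  (S4,M5) ✓  (S5,M2) ✓  (S6,M3) ✓
Every restrictor pair satisfies the scope.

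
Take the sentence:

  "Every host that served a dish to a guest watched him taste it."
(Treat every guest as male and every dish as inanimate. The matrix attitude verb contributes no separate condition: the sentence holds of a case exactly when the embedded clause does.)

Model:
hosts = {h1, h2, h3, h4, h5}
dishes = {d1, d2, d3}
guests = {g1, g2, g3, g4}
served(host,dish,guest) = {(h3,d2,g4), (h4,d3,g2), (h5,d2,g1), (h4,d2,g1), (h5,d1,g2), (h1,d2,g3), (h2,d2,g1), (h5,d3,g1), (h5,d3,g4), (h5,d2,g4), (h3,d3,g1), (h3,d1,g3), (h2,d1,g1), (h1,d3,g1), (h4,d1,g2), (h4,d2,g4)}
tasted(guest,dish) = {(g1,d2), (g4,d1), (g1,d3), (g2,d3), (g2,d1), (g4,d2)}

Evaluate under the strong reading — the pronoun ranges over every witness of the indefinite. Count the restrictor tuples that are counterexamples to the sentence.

4

"him" takes "a guest" as antecedent and "it" takes "a dish"; both are donkey pronouns co-varying with the restrictor.
Strong reading: for every (h,d,g) with served(h,d,g), tasted(g,d).
Restrictor triples: (h1,d2,g3)→tasted(g3,d2) ✗  (h1,d3,g1)→tasted(g1,d3) ✓  (h2,d1,g1)→tasted(g1,d1) ✗  (h2,d2,g1)→tasted(g1,d2) ✓  (h3,d1,g3)→tasted(g3,d1) ✗  (h3,d2,g4)→tasted(g4,d2) ✓  (h3,d3,g1)→tasted(g1,d3) ✓  (h4,d1,g2)→tasted(g2,d1) ✓  (h4,d2,g1)→tasted(g1,d2) ✓  (h4,d2,g4)→tasted(g4,d2) ✓  (h4,d3,g2)→tasted(g2,d3) ✓  (h5,d1,g2)→tasted(g2,d1) ✓  (h5,d2,g1)→tasted(g1,d2) ✓  (h5,d2,g4)→tasted(g4,d2) ✓  (h5,d3,g1)→tasted(g1,d3) ✓  (h5,d3,g4)→tasted(g4,d3) ✗
Counterexamples (restrictor triples failing the scope): 4.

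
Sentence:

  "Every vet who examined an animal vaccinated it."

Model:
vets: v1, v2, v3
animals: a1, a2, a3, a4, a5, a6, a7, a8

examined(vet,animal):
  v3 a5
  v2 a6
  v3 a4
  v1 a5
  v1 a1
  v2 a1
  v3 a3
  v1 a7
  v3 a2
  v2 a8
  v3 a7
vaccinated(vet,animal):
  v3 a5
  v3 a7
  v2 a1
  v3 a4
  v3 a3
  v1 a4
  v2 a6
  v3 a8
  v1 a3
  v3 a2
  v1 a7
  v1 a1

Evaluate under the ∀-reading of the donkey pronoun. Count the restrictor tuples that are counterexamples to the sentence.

2

"it" takes "an animal" as antecedent — a donkey pronoun bound across the clause boundary.
Strong reading: for every (v,a) with examined(v,a), vaccinated(v,a).
Restrictor pairs: (v1,a1) ✓  (v1,a5) ✗  (v1,a7) ✓  (v2,a1) ✓  (v2,a6) ✓  (v2,a8) ✗  (v3,a2) ✓  (v3,a3) ✓  (v3,a4) ✓  (v3,a5) ✓  (v3,a7) ✓
Counterexamples (restrictor pairs failing the scope): 2.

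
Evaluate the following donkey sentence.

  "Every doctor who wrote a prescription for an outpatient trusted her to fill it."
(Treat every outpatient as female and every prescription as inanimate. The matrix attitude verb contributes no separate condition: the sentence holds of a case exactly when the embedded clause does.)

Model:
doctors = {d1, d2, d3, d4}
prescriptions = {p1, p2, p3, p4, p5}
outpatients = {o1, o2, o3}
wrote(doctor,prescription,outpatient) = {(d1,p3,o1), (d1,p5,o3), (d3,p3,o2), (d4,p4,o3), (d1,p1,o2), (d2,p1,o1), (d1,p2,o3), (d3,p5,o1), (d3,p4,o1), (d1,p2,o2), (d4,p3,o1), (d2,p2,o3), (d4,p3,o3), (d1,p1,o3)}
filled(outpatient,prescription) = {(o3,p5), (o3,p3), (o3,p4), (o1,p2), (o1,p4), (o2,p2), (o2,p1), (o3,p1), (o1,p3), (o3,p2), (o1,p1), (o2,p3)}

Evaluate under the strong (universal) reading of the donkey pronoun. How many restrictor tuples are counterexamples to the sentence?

"her" takes "an outpatient" as antecedent and "it" takes "a prescription"; both are donkey pronouns co-varying with the restrictor.
Strong reading: for every (d,p,o) with wrote(d,p,o), filled(o,p).
Restrictor triples: (d1,p1,o2)→filled(o2,p1) ✓  (d1,p1,o3)→filled(o3,p1) ✓  (d1,p2,o2)→filled(o2,p2) ✓  (d1,p2,o3)→filled(o3,p2) ✓  (d1,p3,o1)→filled(o1,p3) ✓  (d1,p5,o3)→filled(o3,p5) ✓  (d2,p1,o1)→filled(o1,p1) ✓  (d2,p2,o3)→filled(o3,p2) ✓  (d3,p3,o2)→filled(o2,p3) ✓  (d3,p4,o1)→filled(o1,p4) ✓  (d3,p5,o1)→filled(o1,p5) ✗  (d4,p3,o1)→filled(o1,p3) ✓  (d4,p3,o3)→filled(o3,p3) ✓  (d4,p4,o3)→filled(o3,p4) ✓
Counterexamples (restrictor triples failing the scope): 1.

1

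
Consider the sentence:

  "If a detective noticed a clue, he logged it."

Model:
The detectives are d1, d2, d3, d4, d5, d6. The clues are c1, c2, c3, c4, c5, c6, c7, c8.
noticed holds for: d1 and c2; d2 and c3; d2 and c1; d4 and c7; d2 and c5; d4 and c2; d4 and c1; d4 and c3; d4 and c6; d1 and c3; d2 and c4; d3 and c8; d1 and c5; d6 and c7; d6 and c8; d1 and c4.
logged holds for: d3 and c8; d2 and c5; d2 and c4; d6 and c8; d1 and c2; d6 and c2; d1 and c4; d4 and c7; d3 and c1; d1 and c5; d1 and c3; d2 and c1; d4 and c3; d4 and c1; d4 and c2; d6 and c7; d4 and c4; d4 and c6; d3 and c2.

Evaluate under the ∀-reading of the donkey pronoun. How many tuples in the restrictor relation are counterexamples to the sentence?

1

"it" takes "a clue" as antecedent — a donkey pronoun bound across the clause boundary.
Strong reading: for every (d,c) with noticed(d,c), logged(d,c).
Restrictor pairs: (d1,c2) ✓  (d1,c3) ✓  (d1,c4) ✓  (d1,c5) ✓  (d2,c1) ✓  (d2,c3) ✗  (d2,c4) ✓  (d2,c5) ✓  (d3,c8) ✓  (d4,c1) ✓  (d4,c2) ✓  (d4,c3) ✓  (d4,c6) ✓  (d4,c7) ✓  (d6,c7) ✓  (d6,c8) ✓
Counterexamples (restrictor pairs failing the scope): 1.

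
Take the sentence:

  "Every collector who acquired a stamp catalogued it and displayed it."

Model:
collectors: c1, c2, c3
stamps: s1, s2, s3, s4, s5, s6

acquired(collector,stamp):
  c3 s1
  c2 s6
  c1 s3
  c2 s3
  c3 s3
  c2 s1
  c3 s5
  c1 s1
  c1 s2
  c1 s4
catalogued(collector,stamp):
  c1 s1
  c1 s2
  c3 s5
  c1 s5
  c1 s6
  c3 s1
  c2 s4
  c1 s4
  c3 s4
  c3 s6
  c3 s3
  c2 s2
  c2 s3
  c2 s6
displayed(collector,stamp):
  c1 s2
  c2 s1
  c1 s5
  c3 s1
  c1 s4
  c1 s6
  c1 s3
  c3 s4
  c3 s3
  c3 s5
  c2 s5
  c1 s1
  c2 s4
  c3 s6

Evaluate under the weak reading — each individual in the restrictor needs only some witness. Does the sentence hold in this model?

"it" takes "a stamp" as antecedent — a donkey pronoun bound across the clause boundary.
Weak reading: every collector c with some acquired-stamp has at least one acquired-stamp s such that catalogued(c,s) ∧ displayed(c,s).
Per collector: c1:✓  c2:✗  c3:✓
c2 has no witness among its acquired-stamps.

False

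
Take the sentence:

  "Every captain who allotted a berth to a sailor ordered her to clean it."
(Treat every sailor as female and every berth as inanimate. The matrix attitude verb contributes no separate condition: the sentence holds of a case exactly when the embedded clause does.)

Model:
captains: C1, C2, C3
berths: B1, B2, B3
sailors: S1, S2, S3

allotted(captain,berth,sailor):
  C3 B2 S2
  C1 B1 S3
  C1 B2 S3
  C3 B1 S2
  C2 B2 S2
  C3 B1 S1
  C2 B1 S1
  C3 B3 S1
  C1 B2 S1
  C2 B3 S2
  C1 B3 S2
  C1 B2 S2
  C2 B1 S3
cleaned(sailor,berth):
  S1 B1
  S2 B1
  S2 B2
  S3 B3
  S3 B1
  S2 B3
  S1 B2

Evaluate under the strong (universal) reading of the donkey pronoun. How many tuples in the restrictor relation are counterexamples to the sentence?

2

"her" takes "a sailor" as antecedent and "it" takes "a berth"; both are donkey pronouns co-varying with the restrictor.
Strong reading: for every (c,b,s) with allotted(c,b,s), cleaned(s,b).
Restrictor triples: (C1,B1,S3)→cleaned(S3,B1) ✓  (C1,B2,S1)→cleaned(S1,B2) ✓  (C1,B2,S2)→cleaned(S2,B2) ✓  (C1,B2,S3)→cleaned(S3,B2) ✗  (C1,B3,S2)→cleaned(S2,B3) ✓  (C2,B1,S1)→cleaned(S1,B1) ✓  (C2,B1,S3)→cleaned(S3,B1) ✓  (C2,B2,S2)→cleaned(S2,B2) ✓  (C2,B3,S2)→cleaned(S2,B3) ✓  (C3,B1,S1)→cleaned(S1,B1) ✓  (C3,B1,S2)→cleaned(S2,B1) ✓  (C3,B2,S2)→cleaned(S2,B2) ✓  (C3,B3,S1)→cleaned(S1,B3) ✗
Counterexamples (restrictor triples failing the scope): 2.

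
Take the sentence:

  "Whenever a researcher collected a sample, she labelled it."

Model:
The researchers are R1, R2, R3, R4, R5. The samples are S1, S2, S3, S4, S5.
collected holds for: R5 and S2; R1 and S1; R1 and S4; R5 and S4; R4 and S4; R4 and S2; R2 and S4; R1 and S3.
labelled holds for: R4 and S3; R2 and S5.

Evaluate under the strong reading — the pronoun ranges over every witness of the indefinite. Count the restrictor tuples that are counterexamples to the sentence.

"it" takes "a sample" as antecedent — a donkey pronoun bound across the clause boundary.
Strong reading: for every (r,s) with collected(r,s), labelled(r,s).
Restrictor pairs: (R1,S1) ✗  (R1,S3) ✗  (R1,S4) ✗  (R2,S4) ✗  (R4,S2) ✗  (R4,S4) ✗  (R5,S2) ✗  (R5,S4) ✗
Counterexamples (restrictor pairs failing the scope): 8.

8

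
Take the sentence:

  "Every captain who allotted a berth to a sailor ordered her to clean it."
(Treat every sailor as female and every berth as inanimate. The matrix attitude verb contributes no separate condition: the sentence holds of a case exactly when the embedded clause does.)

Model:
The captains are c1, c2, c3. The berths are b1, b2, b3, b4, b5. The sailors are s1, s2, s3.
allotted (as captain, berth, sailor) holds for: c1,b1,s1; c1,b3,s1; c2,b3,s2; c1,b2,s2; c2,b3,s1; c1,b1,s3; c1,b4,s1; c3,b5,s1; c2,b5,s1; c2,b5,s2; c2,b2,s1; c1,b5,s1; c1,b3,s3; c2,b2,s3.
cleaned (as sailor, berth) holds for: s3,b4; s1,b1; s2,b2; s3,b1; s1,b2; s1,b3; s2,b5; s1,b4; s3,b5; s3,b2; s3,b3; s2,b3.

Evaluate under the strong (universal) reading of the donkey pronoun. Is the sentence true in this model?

"her" takes "a sailor" as antecedent and "it" takes "a berth"; both are donkey pronouns co-varying with the restrictor.
Strong reading: for every (c,b,s) with allotted(c,b,s), cleaned(s,b).
Restrictor triples: (c1,b1,s1)→cleaned(s1,b1) ✓  (c1,b1,s3)→cleaned(s3,b1) ✓  (c1,b2,s2)→cleaned(s2,b2) ✓  (c1,b3,s1)→cleaned(s1,b3) ✓  (c1,b3,s3)→cleaned(s3,b3) ✓  (c1,b4,s1)→cleaned(s1,b4) ✓  (c1,b5,s1)→cleaned(s1,b5) ✗  (c2,b2,s1)→cleaned(s1,b2) ✓  (c2,b2,s3)→cleaned(s3,b2) ✓  (c2,b3,s1)→cleaned(s1,b3) ✓  (c2,b3,s2)→cleaned(s2,b3) ✓  (c2,b5,s1)→cleaned(s1,b5) ✗  (c2,b5,s2)→cleaned(s2,b5) ✓  (c3,b5,s1)→cleaned(s1,b5) ✗
Counterexample: (c1,b5,s1) — cleaned(s1,b5) does not hold.

False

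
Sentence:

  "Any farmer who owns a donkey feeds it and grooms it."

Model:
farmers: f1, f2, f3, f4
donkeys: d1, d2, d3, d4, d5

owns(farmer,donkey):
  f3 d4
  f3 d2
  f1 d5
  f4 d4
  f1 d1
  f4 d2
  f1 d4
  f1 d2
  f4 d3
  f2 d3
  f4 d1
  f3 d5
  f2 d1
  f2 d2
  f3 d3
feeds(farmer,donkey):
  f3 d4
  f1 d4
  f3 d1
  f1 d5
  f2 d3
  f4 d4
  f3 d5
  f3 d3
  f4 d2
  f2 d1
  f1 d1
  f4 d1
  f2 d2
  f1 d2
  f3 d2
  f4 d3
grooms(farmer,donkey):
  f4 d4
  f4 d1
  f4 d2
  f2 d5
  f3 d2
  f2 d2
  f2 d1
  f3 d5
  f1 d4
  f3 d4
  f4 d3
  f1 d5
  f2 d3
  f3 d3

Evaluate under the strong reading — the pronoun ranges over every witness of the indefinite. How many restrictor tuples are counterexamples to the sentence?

"it" takes "a donkey" as antecedent — a donkey pronoun bound across the clause boundary.
Strong reading: for every (f,d) with owns(f,d), feeds(f,d) ∧ grooms(f,d).
Restrictor pairs: (f1,d1) ✗  (f1,d2) ✗  (f1,d4) ✓  (f1,d5) ✓  (f2,d1) ✓  (f2,d2) ✓  (f2,d3) ✓  (f3,d2) ✓  (f3,d3) ✓  (f3,d4) ✓  (f3,d5) ✓  (f4,d1) ✓  (f4,d2) ✓  (f4,d3) ✓  (f4,d4) ✓
Counterexamples (restrictor pairs failing the scope): 2.

2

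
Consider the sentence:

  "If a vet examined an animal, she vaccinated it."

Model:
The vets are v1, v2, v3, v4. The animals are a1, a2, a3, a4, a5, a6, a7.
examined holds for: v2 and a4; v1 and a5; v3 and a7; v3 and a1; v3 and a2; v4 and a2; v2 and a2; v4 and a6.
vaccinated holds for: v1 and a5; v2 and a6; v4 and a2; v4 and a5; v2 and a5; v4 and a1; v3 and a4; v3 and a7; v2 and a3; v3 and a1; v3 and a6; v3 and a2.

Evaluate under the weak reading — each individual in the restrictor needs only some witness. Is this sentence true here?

False

"it" takes "an animal" as antecedent — a donkey pronoun bound across the clause boundary.
Weak reading: every vet v with some examined-animal has at least one examined-animal a such that vaccinated(v,a).
Per vet: v1:✓  v2:✗  v3:✓  v4:✓
v2 has no witness among its examined-animals.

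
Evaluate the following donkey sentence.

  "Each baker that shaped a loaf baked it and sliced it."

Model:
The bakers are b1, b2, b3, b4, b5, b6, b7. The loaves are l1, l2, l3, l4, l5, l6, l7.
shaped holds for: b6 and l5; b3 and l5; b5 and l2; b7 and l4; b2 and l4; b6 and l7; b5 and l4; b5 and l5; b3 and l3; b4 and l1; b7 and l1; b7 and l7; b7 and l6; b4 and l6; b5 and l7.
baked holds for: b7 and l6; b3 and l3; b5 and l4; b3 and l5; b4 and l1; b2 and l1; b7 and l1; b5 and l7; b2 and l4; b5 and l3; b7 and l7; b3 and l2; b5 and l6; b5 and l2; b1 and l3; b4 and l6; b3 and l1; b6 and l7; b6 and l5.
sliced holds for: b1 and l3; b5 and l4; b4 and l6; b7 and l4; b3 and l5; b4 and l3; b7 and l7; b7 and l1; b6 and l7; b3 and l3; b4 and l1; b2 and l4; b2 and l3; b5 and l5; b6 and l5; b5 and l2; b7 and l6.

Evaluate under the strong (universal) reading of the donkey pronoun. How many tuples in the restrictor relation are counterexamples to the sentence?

"it" takes "a loaf" as antecedent — a donkey pronoun bound across the clause boundary.
Strong reading: for every (b,l) with shaped(b,l), baked(b,l) ∧ sliced(b,l).
Restrictor pairs: (b2,l4) ✓  (b3,l3) ✓  (b3,l5) ✓  (b4,l1) ✓  (b4,l6) ✓  (b5,l2) ✓  (b5,l4) ✓  (b5,l5) ✗  (b5,l7) ✗  (b6,l5) ✓  (b6,l7) ✓  (b7,l1) ✓  (b7,l4) ✗  (b7,l6) ✓  (b7,l7) ✓
Counterexamples (restrictor pairs failing the scope): 3.

3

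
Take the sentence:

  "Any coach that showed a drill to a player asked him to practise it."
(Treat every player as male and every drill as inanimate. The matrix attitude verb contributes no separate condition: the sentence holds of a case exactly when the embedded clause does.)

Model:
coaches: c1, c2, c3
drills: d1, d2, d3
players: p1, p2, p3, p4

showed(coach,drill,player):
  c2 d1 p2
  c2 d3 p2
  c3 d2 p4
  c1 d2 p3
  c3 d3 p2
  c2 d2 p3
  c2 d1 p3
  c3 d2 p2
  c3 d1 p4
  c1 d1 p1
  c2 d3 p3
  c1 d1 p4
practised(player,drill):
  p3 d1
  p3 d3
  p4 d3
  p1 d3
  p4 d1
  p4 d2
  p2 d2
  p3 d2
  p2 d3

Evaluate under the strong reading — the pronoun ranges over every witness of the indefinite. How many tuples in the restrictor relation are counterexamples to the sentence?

"him" takes "a player" as antecedent and "it" takes "a drill"; both are donkey pronouns co-varying with the restrictor.
Strong reading: for every (c,d,p) with showed(c,d,p), practised(p,d).
Restrictor triples: (c1,d1,p1)→practised(p1,d1) ✗  (c1,d1,p4)→practised(p4,d1) ✓  (c1,d2,p3)→practised(p3,d2) ✓  (c2,d1,p2)→practised(p2,d1) ✗  (c2,d1,p3)→practised(p3,d1) ✓  (c2,d2,p3)→practised(p3,d2) ✓  (c2,d3,p2)→practised(p2,d3) ✓  (c2,d3,p3)→practised(p3,d3) ✓  (c3,d1,p4)→practised(p4,d1) ✓  (c3,d2,p2)→practised(p2,d2) ✓  (c3,d2,p4)→practised(p4,d2) ✓  (c3,d3,p2)→practised(p2,d3) ✓
Counterexamples (restrictor triples failing the scope): 2.

2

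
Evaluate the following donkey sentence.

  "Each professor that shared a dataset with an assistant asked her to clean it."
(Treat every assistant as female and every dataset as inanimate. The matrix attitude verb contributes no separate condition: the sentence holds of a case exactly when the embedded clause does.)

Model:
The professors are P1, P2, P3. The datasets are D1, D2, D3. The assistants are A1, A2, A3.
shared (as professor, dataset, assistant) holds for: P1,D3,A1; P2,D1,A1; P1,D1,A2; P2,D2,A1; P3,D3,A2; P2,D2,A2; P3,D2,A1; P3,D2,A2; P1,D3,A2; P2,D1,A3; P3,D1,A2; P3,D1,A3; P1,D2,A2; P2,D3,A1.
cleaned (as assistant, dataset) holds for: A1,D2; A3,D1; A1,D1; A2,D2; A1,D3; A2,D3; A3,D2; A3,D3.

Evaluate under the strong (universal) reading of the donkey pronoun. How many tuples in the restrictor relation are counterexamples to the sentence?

2

"her" takes "an assistant" as antecedent and "it" takes "a dataset"; both are donkey pronouns co-varying with the restrictor.
Strong reading: for every (p,d,a) with shared(p,d,a), cleaned(a,d).
Restrictor triples: (P1,D1,A2)→cleaned(A2,D1) ✗  (P1,D2,A2)→cleaned(A2,D2) ✓  (P1,D3,A1)→cleaned(A1,D3) ✓  (P1,D3,A2)→cleaned(A2,D3) ✓  (P2,D1,A1)→cleaned(A1,D1) ✓  (P2,D1,A3)→cleaned(A3,D1) ✓  (P2,D2,A1)→cleaned(A1,D2) ✓  (P2,D2,A2)→cleaned(A2,D2) ✓  (P2,D3,A1)→cleaned(A1,D3) ✓  (P3,D1,A2)→cleaned(A2,D1) ✗  (P3,D1,A3)→cleaned(A3,D1) ✓  (P3,D2,A1)→cleaned(A1,D2) ✓  (P3,D2,A2)→cleaned(A2,D2) ✓  (P3,D3,A2)→cleaned(A2,D3) ✓
Counterexamples (restrictor triples failing the scope): 2.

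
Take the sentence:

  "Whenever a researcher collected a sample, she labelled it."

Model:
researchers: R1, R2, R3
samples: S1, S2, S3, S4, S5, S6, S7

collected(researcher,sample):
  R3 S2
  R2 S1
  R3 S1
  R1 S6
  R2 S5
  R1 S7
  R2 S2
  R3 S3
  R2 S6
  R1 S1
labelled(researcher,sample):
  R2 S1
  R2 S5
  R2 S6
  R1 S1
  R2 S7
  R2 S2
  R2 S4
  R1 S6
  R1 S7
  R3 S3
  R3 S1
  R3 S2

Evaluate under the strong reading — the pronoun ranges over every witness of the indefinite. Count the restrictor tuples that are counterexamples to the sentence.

"it" takes "a sample" as antecedent — a donkey pronoun bound across the clause boundary.
Strong reading: for every (r,s) with collected(r,s), labelled(r,s).
Restrictor pairs: (R1,S1) ✓  (R1,S6) ✓  (R1,S7) ✓  (R2,S1) ✓  (R2,S2) ✓  (R2,S5) ✓  (R2,S6) ✓  (R3,S1) ✓  (R3,S2) ✓  (R3,S3) ✓
Counterexamples (restrictor pairs failing the scope): 0.

0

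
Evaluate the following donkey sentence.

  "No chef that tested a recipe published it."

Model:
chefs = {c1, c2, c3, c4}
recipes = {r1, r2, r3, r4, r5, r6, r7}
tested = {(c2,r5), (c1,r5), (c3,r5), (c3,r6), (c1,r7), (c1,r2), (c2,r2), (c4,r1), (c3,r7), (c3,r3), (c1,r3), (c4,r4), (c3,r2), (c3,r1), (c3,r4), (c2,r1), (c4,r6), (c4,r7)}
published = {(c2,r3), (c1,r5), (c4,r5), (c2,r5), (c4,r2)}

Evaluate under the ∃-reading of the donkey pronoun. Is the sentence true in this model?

"it" takes "a recipe" as antecedent — a donkey pronoun bound across the clause boundary.
Truth condition: for no (c,r) with tested(c,r) does published(c,r) hold.
Restrictor pairs — does the scope hold? (c1,r2):fails  (c1,r3):fails  (c1,r5):holds  (c1,r7):fails  (c2,r1):fails  (c2,r2):fails  (c2,r5):holds  (c3,r1):fails  (c3,r2):fails  (c3,r3):fails  (c3,r4):fails  (c3,r5):fails  (c3,r6):fails  (c3,r7):fails  (c4,r1):fails  (c4,r4):fails  (c4,r6):fails  (c4,r7):fails
Scope holds for 2 pair(s), so the sentence is false.

False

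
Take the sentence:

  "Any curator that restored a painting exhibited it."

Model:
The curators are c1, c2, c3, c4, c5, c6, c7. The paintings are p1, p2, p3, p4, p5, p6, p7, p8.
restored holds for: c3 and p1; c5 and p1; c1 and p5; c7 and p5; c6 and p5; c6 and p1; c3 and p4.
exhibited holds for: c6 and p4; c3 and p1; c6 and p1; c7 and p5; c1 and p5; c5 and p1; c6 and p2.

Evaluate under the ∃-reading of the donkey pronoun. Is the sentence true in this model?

"it" takes "a painting" as antecedent — a donkey pronoun bound across the clause boundary.
Weak reading: every curator c with some restored-painting has at least one restored-painting p such that exhibited(c,p).
Per curator: c1:✓  c3:✓  c5:✓  c6:✓  c7:✓
Every curator in the restrictor has a witness.

True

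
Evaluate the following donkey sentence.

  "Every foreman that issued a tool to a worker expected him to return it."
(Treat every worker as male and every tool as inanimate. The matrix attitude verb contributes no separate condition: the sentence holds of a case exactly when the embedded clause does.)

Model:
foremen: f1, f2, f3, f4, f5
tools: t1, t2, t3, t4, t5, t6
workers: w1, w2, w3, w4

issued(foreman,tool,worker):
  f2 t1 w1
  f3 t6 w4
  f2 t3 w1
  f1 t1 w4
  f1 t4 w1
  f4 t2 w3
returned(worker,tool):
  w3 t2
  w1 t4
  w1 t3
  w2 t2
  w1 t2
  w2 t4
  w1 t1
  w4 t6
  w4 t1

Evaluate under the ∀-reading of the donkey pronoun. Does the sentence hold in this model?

"him" takes "a worker" as antecedent and "it" takes "a tool"; both are donkey pronouns co-varying with the restrictor.
Strong reading: for every (f,t,w) with issued(f,t,w), returned(w,t).
Restrictor triples: (f1,t1,w4)→returned(w4,t1) ✓  (f1,t4,w1)→returned(w1,t4) ✓  (f2,t1,w1)→returned(w1,t1) ✓  (f2,t3,w1)→returned(w1,t3) ✓  (f3,t6,w4)→returned(w4,t6) ✓  (f4,t2,w3)→returned(w3,t2) ✓
Every restrictor triple satisfies the scope.

True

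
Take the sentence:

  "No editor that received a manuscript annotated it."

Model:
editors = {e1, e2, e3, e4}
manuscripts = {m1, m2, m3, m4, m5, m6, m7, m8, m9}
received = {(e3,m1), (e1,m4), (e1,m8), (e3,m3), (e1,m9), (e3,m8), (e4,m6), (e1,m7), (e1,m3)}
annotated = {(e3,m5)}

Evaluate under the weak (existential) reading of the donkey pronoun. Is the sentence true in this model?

"it" takes "a manuscript" as antecedent — a donkey pronoun bound across the clause boundary.
Truth condition: for no (e,m) with received(e,m) does annotated(e,m) hold.
Restrictor pairs — does the scope hold? (e1,m3):fails  (e1,m4):fails  (e1,m7):fails  (e1,m8):fails  (e1,m9):fails  (e3,m1):fails  (e3,m3):fails  (e3,m8):fails  (e4,m6):fails
Scope holds for no restrictor pair, so the sentence is true.

True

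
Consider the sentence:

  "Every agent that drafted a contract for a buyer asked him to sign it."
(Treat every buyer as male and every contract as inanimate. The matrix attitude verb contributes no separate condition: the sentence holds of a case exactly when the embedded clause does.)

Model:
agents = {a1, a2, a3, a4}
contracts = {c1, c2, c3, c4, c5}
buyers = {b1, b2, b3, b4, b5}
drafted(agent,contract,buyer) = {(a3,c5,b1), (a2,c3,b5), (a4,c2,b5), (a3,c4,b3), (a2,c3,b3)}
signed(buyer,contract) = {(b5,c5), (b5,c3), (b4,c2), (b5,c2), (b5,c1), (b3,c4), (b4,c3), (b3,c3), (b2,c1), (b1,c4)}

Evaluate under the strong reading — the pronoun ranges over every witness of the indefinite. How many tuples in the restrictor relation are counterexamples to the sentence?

"him" takes "a buyer" as antecedent and "it" takes "a contract"; both are donkey pronouns co-varying with the restrictor.
Strong reading: for every (a,c,b) with drafted(a,c,b), signed(b,c).
Restrictor triples: (a2,c3,b3)→signed(b3,c3) ✓  (a2,c3,b5)→signed(b5,c3) ✓  (a3,c4,b3)→signed(b3,c4) ✓  (a3,c5,b1)→signed(b1,c5) ✗  (a4,c2,b5)→signed(b5,c2) ✓
Counterexamples (restrictor triples failing the scope): 1.

1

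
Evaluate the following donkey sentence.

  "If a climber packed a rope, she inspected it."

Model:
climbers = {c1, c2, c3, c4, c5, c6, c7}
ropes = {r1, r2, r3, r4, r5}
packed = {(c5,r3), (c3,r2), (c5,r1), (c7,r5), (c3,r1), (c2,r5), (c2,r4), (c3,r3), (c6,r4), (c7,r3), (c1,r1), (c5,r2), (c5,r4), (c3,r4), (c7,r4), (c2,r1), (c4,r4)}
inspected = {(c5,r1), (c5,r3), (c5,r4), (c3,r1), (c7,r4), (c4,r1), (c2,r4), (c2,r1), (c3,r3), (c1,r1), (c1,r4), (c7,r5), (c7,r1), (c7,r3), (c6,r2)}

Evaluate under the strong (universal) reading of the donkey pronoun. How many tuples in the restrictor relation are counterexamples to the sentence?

6

"it" takes "a rope" as antecedent — a donkey pronoun bound across the clause boundary.
Strong reading: for every (c,r) with packed(c,r), inspected(c,r).
Restrictor pairs: (c1,r1) ✓  (c2,r1) ✓  (c2,r4) ✓  (c2,r5) ✗  (c3,r1) ✓  (c3,r2) ✗  (c3,r3) ✓  (c3,r4) ✗  (c4,r4) ✗  (c5,r1) ✓  (c5,r2) ✗  (c5,r3) ✓  (c5,r4) ✓  (c6,r4) ✗  (c7,r3) ✓  (c7,r4) ✓  (c7,r5) ✓
Counterexamples (restrictor pairs failing the scope): 6.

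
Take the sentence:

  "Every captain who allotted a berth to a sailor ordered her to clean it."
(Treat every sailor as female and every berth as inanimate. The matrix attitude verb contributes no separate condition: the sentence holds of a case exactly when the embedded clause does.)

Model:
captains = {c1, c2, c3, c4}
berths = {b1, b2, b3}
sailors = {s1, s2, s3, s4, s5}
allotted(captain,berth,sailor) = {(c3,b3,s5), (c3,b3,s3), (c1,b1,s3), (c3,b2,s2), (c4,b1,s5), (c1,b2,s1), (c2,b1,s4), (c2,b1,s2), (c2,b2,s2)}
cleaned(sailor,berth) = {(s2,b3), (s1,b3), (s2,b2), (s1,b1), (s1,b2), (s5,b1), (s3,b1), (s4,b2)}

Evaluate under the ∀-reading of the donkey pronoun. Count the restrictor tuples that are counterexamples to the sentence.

"her" takes "a sailor" as antecedent and "it" takes "a berth"; both are donkey pronouns co-varying with the restrictor.
Strong reading: for every (c,b,s) with allotted(c,b,s), cleaned(s,b).
Restrictor triples: (c1,b1,s3)→cleaned(s3,b1) ✓  (c1,b2,s1)→cleaned(s1,b2) ✓  (c2,b1,s2)→cleaned(s2,b1) ✗  (c2,b1,s4)→cleaned(s4,b1) ✗  (c2,b2,s2)→cleaned(s2,b2) ✓  (c3,b2,s2)→cleaned(s2,b2) ✓  (c3,b3,s3)→cleaned(s3,b3) ✗  (c3,b3,s5)→cleaned(s5,b3) ✗  (c4,b1,s5)→cleaned(s5,b1) ✓
Counterexamples (restrictor triples failing the scope): 4.

4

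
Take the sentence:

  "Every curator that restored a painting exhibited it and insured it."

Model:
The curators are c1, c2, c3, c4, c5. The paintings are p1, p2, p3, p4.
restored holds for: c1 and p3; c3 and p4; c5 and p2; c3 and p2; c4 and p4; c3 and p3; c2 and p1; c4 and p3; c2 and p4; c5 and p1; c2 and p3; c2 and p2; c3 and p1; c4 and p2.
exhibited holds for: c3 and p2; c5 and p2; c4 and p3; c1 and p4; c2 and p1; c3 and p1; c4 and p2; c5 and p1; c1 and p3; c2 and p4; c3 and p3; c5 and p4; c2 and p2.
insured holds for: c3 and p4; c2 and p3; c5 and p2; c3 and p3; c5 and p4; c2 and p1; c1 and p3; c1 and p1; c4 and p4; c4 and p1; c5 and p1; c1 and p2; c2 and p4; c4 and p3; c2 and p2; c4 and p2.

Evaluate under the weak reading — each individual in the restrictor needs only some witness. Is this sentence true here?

True

"it" takes "a painting" as antecedent — a donkey pronoun bound across the clause boundary.
Weak reading: every curator c with some restored-painting has at least one restored-painting p such that exhibited(c,p) ∧ insured(c,p).
Per curator: c1:✓  c2:✓  c3:✓  c4:✓  c5:✓
Every curator in the restrictor has a witness.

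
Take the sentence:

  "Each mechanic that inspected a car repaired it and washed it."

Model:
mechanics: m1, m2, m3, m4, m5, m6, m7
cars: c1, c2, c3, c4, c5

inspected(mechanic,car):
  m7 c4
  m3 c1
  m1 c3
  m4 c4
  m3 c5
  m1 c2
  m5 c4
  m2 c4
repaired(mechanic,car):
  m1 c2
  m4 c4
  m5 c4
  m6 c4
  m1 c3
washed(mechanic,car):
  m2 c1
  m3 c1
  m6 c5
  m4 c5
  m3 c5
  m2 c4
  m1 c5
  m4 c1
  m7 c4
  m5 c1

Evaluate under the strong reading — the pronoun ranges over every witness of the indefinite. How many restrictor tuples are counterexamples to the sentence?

8

"it" takes "a car" as antecedent — a donkey pronoun bound across the clause boundary.
Strong reading: for every (m,c) with inspected(m,c), repaired(m,c) ∧ washed(m,c).
Restrictor pairs: (m1,c2) ✗  (m1,c3) ✗  (m2,c4) ✗  (m3,c1) ✗  (m3,c5) ✗  (m4,c4) ✗  (m5,c4) ✗  (m7,c4) ✗
Counterexamples (restrictor pairs failing the scope): 8.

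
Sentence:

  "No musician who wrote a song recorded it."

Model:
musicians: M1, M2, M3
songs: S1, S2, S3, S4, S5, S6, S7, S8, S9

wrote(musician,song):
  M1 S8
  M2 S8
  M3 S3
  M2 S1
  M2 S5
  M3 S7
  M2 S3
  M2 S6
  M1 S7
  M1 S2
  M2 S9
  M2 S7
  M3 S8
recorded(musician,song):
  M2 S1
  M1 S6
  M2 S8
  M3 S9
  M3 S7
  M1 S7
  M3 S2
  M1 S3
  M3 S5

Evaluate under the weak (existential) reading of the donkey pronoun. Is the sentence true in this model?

"it" takes "a song" as antecedent — a donkey pronoun bound across the clause boundary.
Truth condition: for no (m,s) with wrote(m,s) does recorded(m,s) hold.
Restrictor pairs — does the scope hold? (M1,S2):fails  (M1,S7):holds  (M1,S8):fails  (M2,S1):holds  (M2,S3):fails  (M2,S5):fails  (M2,S6):fails  (M2,S7):fails  (M2,S8):holds  (M2,S9):fails  (M3,S3):fails  (M3,S7):holds  (M3,S8):fails
Scope holds for 4 pair(s), so the sentence is false.

False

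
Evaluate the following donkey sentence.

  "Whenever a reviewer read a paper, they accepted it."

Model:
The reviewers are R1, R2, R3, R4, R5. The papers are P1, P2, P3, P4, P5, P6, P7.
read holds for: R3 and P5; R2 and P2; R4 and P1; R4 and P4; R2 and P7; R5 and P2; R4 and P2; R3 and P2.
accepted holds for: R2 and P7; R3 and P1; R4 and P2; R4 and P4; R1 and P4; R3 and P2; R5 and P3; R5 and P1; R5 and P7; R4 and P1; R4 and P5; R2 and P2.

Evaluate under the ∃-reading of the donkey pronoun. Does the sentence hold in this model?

False

"it" takes "a paper" as antecedent — a donkey pronoun bound across the clause boundary.
Weak reading: every reviewer r with some read-paper has at least one read-paper p such that accepted(r,p).
Per reviewer: R2:✓  R3:✓  R4:✓  R5:✗
R5 has no witness among its read-papers.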